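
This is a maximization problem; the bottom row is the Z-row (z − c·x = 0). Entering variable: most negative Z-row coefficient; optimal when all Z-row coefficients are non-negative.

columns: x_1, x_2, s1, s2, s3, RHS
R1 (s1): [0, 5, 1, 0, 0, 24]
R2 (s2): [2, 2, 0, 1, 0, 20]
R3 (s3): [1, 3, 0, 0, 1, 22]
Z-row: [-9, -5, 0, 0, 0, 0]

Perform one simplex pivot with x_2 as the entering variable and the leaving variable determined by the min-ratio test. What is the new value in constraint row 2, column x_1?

Ratio test on column x_2 — row 1: 24/5 = 24/5; row 2: 20/2 = 10; row 3: 22/3 = 22/3. Minimum is 24/5 at row 1 (s1 leaves); pivot element 5.
Divide row 1 by 5; eliminate column x_2 from the other rows.
Row 2 update in column x_1: 2 − 2·0 = 2.

2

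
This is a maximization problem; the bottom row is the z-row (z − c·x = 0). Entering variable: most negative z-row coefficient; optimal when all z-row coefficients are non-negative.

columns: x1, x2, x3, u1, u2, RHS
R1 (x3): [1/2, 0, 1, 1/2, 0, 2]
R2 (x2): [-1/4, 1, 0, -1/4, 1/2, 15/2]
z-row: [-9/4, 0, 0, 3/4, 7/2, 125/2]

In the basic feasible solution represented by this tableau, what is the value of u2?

u2 is not in the basis, so in the current basic feasible solution u2 = 0.

0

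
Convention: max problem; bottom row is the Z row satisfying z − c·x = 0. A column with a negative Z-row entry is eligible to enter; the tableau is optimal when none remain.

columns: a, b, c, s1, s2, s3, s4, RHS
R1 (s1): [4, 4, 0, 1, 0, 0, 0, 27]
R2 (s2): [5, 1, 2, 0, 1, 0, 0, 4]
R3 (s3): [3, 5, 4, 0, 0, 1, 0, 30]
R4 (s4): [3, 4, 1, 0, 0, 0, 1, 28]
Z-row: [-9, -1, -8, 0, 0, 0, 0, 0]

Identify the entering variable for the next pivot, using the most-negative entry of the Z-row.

Negative Z-row entries: a: -9, b: -1, c: -8.
The most negative is -9 in column a, so a enters.

a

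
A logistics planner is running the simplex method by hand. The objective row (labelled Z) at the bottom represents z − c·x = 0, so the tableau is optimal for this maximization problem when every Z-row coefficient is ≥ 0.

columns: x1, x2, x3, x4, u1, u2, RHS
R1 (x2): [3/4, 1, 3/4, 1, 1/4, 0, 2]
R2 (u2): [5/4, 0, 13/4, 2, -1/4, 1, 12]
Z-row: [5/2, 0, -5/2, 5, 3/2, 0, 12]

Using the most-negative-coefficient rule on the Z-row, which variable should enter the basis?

Negative Z-row entries: x3: -5/2.
The most negative is -5/2 in column x3, so x3 enters.

x3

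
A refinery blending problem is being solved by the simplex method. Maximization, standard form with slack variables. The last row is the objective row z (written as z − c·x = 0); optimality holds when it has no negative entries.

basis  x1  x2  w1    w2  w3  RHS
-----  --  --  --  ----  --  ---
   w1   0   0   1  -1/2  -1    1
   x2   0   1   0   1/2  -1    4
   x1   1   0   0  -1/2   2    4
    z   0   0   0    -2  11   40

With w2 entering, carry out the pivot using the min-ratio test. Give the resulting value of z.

56

Ratio test on column w2 — row 1: entry -1/2 ≤ 0; row 2: 4/(1/2) = 8; row 3: entry -1/2 ≤ 0. Minimum is 8 at row 2 (x2 leaves); pivot element 1/2.
Pivot on row 2; the z-row RHS becomes 40 − (-2)·8 = 56.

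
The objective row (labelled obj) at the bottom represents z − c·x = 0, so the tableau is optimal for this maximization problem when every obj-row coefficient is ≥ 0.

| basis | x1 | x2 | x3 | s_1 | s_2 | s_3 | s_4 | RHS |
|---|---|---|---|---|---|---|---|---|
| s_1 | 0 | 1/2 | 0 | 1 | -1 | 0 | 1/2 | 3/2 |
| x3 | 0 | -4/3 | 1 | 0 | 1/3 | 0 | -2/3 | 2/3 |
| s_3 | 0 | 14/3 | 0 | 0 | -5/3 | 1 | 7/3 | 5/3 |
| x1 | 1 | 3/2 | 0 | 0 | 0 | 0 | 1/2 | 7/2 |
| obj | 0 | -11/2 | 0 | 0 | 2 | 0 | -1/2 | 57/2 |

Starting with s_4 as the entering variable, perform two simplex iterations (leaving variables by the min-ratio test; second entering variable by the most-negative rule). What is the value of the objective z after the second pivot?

Ratio test on column s_4 — row 1: (3/2)/(1/2) = 3; row 2: entry -2/3 ≤ 0; row 3: (5/3)/(7/3) = 5/7; row 4: (7/2)/(1/2) = 7. Minimum is 5/7 at row 3 (s_3 leaves); pivot element 7/3.
Pivot on row 3; the obj-row RHS becomes 57/2 − (-1/2)·(5/7) = 202/7.
Next entering variable (most negative obj-row entry -9/2): x2.
Ratio test on column x2 — row 1: entry -1/2 ≤ 0; row 2: entry 0 ≤ 0; row 3: (5/7)/2 = 5/14; row 4: (22/7)/(1/2) = 44/7. Minimum is 5/14 at row 3 (s_4 leaves); pivot element 2.
After the second pivot the obj-row RHS is 202/7 − (-9/2)·(5/14) = 853/28.

853/28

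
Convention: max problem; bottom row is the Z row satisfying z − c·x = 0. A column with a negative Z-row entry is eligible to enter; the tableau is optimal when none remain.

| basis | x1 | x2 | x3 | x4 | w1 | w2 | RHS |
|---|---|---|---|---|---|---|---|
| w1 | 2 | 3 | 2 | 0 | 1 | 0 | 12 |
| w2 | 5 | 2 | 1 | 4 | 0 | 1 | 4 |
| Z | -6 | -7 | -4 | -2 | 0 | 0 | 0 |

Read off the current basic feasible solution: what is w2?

4

w2 is basic (row 2); its value is the RHS of that row, 4.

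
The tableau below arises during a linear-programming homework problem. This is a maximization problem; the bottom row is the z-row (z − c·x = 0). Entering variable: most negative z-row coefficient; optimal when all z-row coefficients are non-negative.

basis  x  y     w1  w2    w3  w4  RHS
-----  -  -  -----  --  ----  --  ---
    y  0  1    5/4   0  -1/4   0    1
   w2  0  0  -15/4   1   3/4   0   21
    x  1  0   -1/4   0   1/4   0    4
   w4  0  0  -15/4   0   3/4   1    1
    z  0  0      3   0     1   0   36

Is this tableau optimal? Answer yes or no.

Every z-row coefficient is ≥ 0, so the tableau is optimal.

yes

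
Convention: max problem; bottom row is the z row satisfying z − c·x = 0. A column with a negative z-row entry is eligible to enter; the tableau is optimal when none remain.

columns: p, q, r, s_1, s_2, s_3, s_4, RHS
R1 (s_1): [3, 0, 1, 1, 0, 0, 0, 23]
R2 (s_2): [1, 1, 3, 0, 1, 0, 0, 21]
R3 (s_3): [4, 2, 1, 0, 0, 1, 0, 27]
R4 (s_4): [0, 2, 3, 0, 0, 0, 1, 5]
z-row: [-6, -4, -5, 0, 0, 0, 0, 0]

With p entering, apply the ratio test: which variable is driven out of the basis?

Column p entries and ratios — s_1: 23/3 = 23/3; s_2: 21/1 = 21; s_3: 27/4 = 27/4; s_4: 0 ≤ 0, skip.
Smallest ratio is 27/4 in the row of s_3, so s_3 leaves.

s_3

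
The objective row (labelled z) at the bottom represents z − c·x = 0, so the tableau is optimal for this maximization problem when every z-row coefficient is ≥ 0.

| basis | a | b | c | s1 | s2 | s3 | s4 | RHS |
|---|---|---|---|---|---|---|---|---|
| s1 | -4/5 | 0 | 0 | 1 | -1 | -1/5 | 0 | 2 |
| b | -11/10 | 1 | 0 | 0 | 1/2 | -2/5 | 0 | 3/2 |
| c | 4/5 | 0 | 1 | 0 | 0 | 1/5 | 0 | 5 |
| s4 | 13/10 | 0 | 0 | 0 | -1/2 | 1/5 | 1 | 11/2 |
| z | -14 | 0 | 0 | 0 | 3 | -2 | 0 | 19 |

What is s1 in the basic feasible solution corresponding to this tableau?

2

s1 is basic (row 1); its value is the RHS of that row, 2.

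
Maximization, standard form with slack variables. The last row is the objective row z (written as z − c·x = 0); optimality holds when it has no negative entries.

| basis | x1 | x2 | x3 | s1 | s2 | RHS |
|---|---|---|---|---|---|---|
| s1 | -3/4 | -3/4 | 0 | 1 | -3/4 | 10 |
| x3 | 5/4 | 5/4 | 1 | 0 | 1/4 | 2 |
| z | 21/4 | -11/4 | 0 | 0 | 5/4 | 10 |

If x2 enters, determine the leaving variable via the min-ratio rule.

Column x2 entries and ratios — s1: -3/4 ≤ 0, skip; x3: 2/(5/4) = 8/5.
Smallest ratio is 8/5 in the row of x3, so x3 leaves.

x3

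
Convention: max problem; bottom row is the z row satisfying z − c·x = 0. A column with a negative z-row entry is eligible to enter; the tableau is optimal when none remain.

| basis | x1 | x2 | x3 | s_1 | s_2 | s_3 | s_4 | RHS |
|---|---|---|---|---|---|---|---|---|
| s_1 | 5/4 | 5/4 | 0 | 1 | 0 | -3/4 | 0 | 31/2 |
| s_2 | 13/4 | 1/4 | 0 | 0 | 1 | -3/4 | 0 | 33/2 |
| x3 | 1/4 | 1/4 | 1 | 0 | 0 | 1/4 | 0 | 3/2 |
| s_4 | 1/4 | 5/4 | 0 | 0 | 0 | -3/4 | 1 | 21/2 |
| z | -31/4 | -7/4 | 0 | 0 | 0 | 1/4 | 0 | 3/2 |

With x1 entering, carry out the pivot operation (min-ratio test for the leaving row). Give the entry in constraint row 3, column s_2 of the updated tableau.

-1/13

Ratio test on column x1 — row 1: (31/2)/(5/4) = 62/5; row 2: (33/2)/(13/4) = 66/13; row 3: (3/2)/(1/4) = 6; row 4: (21/2)/(1/4) = 42. Minimum is 66/13 at row 2 (s_2 leaves); pivot element 13/4.
Divide row 2 by 13/4; eliminate column x1 from the other rows.
Row 3 update in column s_2: 0 − (1/4)·(4/13) = -1/13.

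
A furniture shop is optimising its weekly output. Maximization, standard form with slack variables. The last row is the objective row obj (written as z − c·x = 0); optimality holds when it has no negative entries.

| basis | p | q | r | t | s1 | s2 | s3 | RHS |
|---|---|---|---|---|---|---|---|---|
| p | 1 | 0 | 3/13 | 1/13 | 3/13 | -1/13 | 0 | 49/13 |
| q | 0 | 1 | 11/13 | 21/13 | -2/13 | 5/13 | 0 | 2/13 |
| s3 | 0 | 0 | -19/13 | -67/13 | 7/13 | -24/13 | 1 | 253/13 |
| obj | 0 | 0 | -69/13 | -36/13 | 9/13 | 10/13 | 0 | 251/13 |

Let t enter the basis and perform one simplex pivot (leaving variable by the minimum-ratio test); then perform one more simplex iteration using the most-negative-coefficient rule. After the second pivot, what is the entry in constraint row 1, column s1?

Ratio test on column t — row 1: (49/13)/(1/13) = 49; row 2: (2/13)/(21/13) = 2/21; row 3: entry -67/13 ≤ 0. Minimum is 2/21 at row 2 (q leaves); pivot element 21/13.
Divide row 2 by 21/13; eliminate column t from the other rows.
Second iteration: most negative obj-row entry is -27/7 in column r, so r enters.
Ratio test on column r — row 1: (79/21)/(4/21) = 79/4; row 2: (2/21)/(11/21) = 2/11; row 3: (419/21)/(26/21) = 419/26. Minimum is 2/11 at row 2 (t leaves); pivot element 11/21.
Divide row 2 by 11/21; eliminate column r from the other rows.
After both pivots, the entry at constraint row 1, column s1 is 3/11.

3/11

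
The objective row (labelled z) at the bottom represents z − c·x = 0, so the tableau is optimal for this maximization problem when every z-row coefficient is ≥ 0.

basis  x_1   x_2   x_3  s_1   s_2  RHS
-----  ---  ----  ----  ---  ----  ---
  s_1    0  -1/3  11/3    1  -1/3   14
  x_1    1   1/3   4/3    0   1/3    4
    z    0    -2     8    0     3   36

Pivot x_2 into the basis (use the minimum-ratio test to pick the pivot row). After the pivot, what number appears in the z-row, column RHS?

60

Ratio test on column x_2 — row 1: entry -1/3 ≤ 0; row 2: 4/(1/3) = 12. Minimum is 12 at row 2 (x_1 leaves); pivot element 1/3.
Divide row 2 by 1/3; eliminate column x_2 from the other rows.
z-row update in column RHS: 36 − (-2)·12 = 60.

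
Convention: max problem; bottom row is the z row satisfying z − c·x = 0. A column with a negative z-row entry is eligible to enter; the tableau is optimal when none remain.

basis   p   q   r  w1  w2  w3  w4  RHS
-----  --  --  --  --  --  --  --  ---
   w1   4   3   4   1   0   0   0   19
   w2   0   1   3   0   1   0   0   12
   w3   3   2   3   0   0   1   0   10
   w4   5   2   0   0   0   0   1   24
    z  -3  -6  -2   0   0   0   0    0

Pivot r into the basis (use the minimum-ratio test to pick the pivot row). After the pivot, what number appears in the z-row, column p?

Ratio test on column r — row 1: 19/4 = 19/4; row 2: 12/3 = 4; row 3: 10/3 = 10/3; row 4: entry 0 ≤ 0. Minimum is 10/3 at row 3 (w3 leaves); pivot element 3.
Divide row 3 by 3; eliminate column r from the other rows.
z-row update in column p: -3 − (-2)·1 = -1.

-1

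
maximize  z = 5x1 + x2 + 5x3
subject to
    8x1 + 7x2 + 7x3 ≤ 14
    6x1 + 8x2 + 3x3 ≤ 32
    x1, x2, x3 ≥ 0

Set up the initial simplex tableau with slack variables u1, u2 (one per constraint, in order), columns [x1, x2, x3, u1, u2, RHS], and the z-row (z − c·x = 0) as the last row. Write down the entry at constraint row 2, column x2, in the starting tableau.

8

Constraint 2 has coefficient 8 on x2.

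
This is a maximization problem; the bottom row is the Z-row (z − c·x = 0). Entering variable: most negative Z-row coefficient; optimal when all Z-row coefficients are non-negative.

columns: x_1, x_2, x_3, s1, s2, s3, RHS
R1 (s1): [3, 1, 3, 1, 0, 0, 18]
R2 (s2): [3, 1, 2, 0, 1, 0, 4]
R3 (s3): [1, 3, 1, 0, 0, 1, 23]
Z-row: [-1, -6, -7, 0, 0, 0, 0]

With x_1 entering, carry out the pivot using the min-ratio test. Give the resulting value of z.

4/3

Ratio test on column x_1 — row 1: 18/3 = 6; row 2: 4/3 = 4/3; row 3: 23/1 = 23. Minimum is 4/3 at row 2 (s2 leaves); pivot element 3.
Pivot on row 2; the Z-row RHS becomes 0 − (-1)·(4/3) = 4/3.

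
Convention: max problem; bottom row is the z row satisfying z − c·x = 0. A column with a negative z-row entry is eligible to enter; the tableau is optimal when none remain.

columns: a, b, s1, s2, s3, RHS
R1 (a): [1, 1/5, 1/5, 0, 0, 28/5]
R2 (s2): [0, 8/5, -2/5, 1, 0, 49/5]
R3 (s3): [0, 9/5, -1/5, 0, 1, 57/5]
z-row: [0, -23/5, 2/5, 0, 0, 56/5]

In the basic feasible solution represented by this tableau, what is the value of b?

0

b is not in the basis, so in the current basic feasible solution b = 0.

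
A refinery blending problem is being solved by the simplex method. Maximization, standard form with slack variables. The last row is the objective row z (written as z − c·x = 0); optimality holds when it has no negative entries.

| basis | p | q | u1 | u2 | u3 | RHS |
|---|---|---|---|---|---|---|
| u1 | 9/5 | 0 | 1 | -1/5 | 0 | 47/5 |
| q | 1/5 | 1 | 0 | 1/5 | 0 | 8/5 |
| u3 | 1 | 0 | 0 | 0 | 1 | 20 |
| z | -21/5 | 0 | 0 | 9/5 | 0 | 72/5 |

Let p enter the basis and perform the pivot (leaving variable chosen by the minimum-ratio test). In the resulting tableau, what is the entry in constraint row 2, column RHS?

Ratio test on column p — row 1: (47/5)/(9/5) = 47/9; row 2: (8/5)/(1/5) = 8; row 3: 20/1 = 20. Minimum is 47/9 at row 1 (u1 leaves); pivot element 9/5.
Divide row 1 by 9/5; eliminate column p from the other rows.
Row 2 update in column RHS: 8/5 − (1/5)·(47/9) = 5/9.

5/9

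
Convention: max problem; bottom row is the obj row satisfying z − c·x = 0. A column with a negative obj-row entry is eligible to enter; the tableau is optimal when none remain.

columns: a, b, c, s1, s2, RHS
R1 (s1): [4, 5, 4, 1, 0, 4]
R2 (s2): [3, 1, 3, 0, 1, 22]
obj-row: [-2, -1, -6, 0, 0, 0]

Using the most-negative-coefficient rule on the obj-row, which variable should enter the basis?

c

Negative obj-row entries: a: -2, b: -1, c: -6.
The most negative is -6 in column c, so c enters.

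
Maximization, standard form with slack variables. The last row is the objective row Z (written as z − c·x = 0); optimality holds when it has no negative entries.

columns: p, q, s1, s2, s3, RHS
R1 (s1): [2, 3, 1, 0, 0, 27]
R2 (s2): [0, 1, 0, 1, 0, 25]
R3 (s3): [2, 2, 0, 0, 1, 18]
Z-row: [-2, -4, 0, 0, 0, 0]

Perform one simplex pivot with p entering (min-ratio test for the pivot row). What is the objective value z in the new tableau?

Ratio test on column p — row 1: 27/2 = 27/2; row 2: entry 0 ≤ 0; row 3: 18/2 = 9. Minimum is 9 at row 3 (s3 leaves); pivot element 2.
Pivot on row 3; the Z-row RHS becomes 0 − (-2)·9 = 18.

18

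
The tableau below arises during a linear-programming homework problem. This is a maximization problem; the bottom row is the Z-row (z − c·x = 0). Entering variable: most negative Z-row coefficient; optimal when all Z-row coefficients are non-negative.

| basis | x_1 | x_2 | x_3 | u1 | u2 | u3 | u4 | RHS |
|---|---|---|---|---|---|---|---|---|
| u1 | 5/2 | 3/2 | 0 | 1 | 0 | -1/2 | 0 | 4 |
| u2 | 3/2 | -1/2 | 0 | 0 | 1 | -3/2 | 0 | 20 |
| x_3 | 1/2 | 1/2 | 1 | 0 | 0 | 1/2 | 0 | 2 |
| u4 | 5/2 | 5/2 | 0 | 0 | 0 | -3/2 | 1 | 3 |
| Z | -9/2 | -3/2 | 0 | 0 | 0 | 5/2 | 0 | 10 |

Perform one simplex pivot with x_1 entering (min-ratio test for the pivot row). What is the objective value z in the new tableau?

Ratio test on column x_1 — row 1: 4/(5/2) = 8/5; row 2: 20/(3/2) = 40/3; row 3: 2/(1/2) = 4; row 4: 3/(5/2) = 6/5. Minimum is 6/5 at row 4 (u4 leaves); pivot element 5/2.
Pivot on row 4; the Z-row RHS becomes 10 − (-9/2)·(6/5) = 77/5.

77/5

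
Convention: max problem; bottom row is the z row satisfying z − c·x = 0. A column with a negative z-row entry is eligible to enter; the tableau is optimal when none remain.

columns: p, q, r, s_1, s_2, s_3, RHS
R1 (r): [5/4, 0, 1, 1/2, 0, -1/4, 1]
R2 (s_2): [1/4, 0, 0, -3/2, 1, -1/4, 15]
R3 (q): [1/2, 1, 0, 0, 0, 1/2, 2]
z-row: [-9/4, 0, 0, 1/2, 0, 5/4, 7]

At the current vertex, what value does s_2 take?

s_2 is basic (row 2); its value is the RHS of that row, 15.

15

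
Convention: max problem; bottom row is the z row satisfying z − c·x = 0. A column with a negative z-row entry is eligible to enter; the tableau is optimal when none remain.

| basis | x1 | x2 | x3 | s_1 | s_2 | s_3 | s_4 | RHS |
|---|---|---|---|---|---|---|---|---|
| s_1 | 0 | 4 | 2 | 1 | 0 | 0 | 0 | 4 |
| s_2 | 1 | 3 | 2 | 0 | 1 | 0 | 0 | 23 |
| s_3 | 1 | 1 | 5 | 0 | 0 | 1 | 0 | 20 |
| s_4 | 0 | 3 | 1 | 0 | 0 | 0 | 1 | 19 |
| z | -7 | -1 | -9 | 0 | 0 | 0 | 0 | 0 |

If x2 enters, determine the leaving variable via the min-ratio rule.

s_1

Column x2 entries and ratios — s_1: 4/4 = 1; s_2: 23/3 = 23/3; s_3: 20/1 = 20; s_4: 19/3 = 19/3.
Smallest ratio is 1 in the row of s_1, so s_1 leaves.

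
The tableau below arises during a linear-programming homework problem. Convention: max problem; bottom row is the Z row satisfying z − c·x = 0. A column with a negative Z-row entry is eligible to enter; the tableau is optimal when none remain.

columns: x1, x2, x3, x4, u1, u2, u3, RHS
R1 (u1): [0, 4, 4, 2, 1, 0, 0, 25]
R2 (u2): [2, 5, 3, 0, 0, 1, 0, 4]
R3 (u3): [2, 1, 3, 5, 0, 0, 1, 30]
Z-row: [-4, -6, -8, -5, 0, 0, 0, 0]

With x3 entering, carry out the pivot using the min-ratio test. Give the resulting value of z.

Ratio test on column x3 — row 1: 25/4 = 25/4; row 2: 4/3 = 4/3; row 3: 30/3 = 10. Minimum is 4/3 at row 2 (u2 leaves); pivot element 3.
Pivot on row 2; the Z-row RHS becomes 0 − (-8)·(4/3) = 32/3.

32/3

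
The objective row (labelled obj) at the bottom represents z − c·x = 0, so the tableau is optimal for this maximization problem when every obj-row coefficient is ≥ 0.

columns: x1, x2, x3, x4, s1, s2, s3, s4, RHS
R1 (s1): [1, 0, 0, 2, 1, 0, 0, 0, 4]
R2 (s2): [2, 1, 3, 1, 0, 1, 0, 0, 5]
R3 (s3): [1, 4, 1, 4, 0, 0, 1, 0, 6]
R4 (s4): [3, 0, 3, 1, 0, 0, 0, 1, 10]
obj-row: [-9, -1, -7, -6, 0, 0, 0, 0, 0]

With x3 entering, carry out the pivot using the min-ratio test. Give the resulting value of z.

Ratio test on column x3 — row 1: entry 0 ≤ 0; row 2: 5/3 = 5/3; row 3: 6/1 = 6; row 4: 10/3 = 10/3. Minimum is 5/3 at row 2 (s2 leaves); pivot element 3.
Pivot on row 2; the obj-row RHS becomes 0 − (-7)·(5/3) = 35/3.

35/3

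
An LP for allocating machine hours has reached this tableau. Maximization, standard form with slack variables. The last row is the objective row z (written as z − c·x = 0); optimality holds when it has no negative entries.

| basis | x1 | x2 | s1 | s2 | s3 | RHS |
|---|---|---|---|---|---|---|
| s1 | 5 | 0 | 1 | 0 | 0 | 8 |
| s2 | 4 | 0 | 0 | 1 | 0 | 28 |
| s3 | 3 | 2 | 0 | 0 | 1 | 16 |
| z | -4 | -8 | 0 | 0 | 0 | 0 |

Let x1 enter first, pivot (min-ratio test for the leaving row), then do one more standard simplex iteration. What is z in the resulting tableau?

Ratio test on column x1 — row 1: 8/5 = 8/5; row 2: 28/4 = 7; row 3: 16/3 = 16/3. Minimum is 8/5 at row 1 (s1 leaves); pivot element 5.
Pivot on row 1; the z-row RHS becomes 0 − (-4)·(8/5) = 32/5.
Next entering variable (most negative z-row entry -8): x2.
Ratio test on column x2 — row 1: entry 0 ≤ 0; row 2: entry 0 ≤ 0; row 3: (56/5)/2 = 28/5. Minimum is 28/5 at row 3 (s3 leaves); pivot element 2.
After the second pivot the z-row RHS is 32/5 − (-8)·(28/5) = 256/5.

256/5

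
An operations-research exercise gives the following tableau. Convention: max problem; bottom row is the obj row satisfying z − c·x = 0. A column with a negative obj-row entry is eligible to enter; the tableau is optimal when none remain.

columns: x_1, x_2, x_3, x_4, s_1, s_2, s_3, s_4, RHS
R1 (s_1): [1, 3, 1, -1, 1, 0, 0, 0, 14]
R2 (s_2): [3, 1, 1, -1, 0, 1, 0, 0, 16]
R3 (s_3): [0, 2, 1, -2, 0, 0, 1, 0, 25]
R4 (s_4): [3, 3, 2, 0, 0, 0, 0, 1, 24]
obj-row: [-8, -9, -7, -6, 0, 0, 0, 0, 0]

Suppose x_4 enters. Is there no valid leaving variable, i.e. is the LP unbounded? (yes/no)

yes

Every constraint-row entry in column x_4 is ≤ 0, so increasing x_4 is unbounded.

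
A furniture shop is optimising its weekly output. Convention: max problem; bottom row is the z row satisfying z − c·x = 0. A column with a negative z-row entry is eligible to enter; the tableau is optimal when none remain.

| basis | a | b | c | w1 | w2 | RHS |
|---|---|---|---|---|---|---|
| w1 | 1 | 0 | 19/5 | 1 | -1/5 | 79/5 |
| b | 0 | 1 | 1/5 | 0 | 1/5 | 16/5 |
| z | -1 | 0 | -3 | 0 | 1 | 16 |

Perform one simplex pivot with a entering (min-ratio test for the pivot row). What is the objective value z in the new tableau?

Ratio test on column a — row 1: (79/5)/1 = 79/5; row 2: entry 0 ≤ 0. Minimum is 79/5 at row 1 (w1 leaves); pivot element 1.
Pivot on row 1; the z-row RHS becomes 16 − (-1)·(79/5) = 159/5.

159/5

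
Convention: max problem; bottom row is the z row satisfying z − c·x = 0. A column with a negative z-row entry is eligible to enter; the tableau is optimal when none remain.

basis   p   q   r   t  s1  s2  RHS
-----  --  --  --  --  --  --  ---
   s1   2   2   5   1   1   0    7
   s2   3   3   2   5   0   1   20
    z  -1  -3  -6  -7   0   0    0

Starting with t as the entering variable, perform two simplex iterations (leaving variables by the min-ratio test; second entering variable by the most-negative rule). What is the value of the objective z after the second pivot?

Ratio test on column t — row 1: 7/1 = 7; row 2: 20/5 = 4. Minimum is 4 at row 2 (s2 leaves); pivot element 5.
Pivot on row 2; the z-row RHS becomes 0 − (-7)·4 = 28.
Next entering variable (most negative z-row entry -16/5): r.
Ratio test on column r — row 1: 3/(23/5) = 15/23; row 2: 4/(2/5) = 10. Minimum is 15/23 at row 1 (s1 leaves); pivot element 23/5.
After the second pivot the z-row RHS is 28 − (-16/5)·(15/23) = 692/23.

692/23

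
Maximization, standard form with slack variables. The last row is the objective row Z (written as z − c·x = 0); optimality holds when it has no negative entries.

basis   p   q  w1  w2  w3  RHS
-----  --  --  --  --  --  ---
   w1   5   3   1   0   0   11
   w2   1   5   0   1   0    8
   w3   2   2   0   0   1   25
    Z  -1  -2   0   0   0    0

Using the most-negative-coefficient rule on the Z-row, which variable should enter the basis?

Negative Z-row entries: p: -1, q: -2.
The most negative is -2 in column q, so q enters.

q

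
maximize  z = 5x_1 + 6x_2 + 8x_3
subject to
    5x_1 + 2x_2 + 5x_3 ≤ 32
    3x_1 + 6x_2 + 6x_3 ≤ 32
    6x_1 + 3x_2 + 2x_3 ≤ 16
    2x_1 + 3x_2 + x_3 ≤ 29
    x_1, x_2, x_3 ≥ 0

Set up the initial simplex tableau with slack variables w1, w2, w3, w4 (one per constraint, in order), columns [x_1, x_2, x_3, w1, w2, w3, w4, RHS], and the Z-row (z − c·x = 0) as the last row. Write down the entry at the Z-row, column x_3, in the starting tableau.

-8

The Z-row carries the negated objective coefficients: the x_3 entry is -8.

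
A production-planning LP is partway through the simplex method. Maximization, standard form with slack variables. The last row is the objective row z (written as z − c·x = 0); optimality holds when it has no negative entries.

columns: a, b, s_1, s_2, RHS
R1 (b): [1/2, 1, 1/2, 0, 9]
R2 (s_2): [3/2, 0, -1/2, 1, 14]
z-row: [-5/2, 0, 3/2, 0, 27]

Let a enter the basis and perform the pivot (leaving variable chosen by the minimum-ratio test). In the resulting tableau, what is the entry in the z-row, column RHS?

151/3

Ratio test on column a — row 1: 9/(1/2) = 18; row 2: 14/(3/2) = 28/3. Minimum is 28/3 at row 2 (s_2 leaves); pivot element 3/2.
Divide row 2 by 3/2; eliminate column a from the other rows.
z-row update in column RHS: 27 − (-5/2)·(28/3) = 151/3.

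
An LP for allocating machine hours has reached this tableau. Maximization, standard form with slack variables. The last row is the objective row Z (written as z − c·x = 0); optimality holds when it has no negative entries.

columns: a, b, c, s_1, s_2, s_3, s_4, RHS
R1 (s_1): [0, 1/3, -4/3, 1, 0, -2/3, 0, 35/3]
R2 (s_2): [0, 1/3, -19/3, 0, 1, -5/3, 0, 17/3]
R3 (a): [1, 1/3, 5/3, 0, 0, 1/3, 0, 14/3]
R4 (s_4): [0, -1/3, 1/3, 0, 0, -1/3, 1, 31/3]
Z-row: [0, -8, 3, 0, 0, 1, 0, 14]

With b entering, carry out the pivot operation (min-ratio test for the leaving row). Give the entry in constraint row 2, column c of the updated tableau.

-8

Ratio test on column b — row 1: (35/3)/(1/3) = 35; row 2: (17/3)/(1/3) = 17; row 3: (14/3)/(1/3) = 14; row 4: entry -1/3 ≤ 0. Minimum is 14 at row 3 (a leaves); pivot element 1/3.
Divide row 3 by 1/3; eliminate column b from the other rows.
Row 2 update in column c: -19/3 − (1/3)·5 = -8.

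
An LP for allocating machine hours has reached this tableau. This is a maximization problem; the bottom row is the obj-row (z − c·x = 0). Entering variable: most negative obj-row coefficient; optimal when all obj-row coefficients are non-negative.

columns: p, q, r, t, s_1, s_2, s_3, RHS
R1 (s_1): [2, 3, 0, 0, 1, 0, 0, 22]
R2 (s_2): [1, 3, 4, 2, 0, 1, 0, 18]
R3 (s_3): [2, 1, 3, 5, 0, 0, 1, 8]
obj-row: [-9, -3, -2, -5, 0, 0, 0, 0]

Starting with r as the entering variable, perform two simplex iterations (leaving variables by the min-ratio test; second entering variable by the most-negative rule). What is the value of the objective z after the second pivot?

36

Ratio test on column r — row 1: entry 0 ≤ 0; row 2: 18/4 = 9/2; row 3: 8/3 = 8/3. Minimum is 8/3 at row 3 (s_3 leaves); pivot element 3.
Pivot on row 3; the obj-row RHS becomes 0 − (-2)·(8/3) = 16/3.
Next entering variable (most negative obj-row entry -23/3): p.
Ratio test on column p — row 1: 22/2 = 11; row 2: entry -5/3 ≤ 0; row 3: (8/3)/(2/3) = 4. Minimum is 4 at row 3 (r leaves); pivot element 2/3.
After the second pivot the obj-row RHS is 16/3 − (-23/3)·4 = 36.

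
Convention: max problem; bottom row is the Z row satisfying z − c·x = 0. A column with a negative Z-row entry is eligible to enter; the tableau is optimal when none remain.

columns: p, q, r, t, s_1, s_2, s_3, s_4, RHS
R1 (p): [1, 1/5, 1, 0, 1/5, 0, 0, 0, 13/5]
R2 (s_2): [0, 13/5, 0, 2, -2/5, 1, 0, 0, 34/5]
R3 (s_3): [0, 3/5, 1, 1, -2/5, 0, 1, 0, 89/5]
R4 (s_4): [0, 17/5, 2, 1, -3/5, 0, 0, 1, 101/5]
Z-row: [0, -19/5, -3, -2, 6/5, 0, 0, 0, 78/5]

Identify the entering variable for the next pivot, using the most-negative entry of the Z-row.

Negative Z-row entries: q: -19/5, r: -3, t: -2.
The most negative is -19/5 in column q, so q enters.

q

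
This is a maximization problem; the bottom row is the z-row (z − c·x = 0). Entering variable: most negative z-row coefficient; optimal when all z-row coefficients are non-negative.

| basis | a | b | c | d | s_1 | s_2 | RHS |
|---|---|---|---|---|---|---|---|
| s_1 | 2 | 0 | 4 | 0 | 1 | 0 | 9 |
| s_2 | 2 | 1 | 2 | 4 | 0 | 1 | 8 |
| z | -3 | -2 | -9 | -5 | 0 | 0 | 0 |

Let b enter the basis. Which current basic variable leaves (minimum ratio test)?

s_2

Column b entries and ratios — s_1: 0 ≤ 0, skip; s_2: 8/1 = 8.
Smallest ratio is 8 in the row of s_2, so s_2 leaves.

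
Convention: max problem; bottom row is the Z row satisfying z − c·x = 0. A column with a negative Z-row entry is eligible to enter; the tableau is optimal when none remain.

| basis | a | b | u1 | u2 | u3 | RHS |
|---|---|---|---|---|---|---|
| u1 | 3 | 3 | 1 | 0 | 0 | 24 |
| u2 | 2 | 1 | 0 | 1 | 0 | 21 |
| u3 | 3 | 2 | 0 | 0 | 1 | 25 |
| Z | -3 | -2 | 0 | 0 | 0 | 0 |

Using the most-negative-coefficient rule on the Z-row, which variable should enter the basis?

a

Negative Z-row entries: a: -3, b: -2.
The most negative is -3 in column a, so a enters.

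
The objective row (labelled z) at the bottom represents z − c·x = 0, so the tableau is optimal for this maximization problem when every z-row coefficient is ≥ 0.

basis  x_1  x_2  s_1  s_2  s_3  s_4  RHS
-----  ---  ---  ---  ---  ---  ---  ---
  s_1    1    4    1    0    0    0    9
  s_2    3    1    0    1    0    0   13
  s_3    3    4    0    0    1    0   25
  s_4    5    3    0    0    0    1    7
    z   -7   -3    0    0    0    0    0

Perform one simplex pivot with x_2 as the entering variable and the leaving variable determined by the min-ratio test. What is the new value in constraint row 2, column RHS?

Ratio test on column x_2 — row 1: 9/4 = 9/4; row 2: 13/1 = 13; row 3: 25/4 = 25/4; row 4: 7/3 = 7/3. Minimum is 9/4 at row 1 (s_1 leaves); pivot element 4.
Divide row 1 by 4; eliminate column x_2 from the other rows.
Row 2 update in column RHS: 13 − 1·(9/4) = 43/4.

43/4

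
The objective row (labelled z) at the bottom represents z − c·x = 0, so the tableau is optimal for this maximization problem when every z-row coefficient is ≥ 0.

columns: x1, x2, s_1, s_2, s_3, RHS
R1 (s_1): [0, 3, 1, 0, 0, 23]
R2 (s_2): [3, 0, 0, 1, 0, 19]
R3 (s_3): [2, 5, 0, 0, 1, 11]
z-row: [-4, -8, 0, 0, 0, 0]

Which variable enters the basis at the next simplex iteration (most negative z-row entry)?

Negative z-row entries: x1: -4, x2: -8.
The most negative is -8 in column x2, so x2 enters.

x2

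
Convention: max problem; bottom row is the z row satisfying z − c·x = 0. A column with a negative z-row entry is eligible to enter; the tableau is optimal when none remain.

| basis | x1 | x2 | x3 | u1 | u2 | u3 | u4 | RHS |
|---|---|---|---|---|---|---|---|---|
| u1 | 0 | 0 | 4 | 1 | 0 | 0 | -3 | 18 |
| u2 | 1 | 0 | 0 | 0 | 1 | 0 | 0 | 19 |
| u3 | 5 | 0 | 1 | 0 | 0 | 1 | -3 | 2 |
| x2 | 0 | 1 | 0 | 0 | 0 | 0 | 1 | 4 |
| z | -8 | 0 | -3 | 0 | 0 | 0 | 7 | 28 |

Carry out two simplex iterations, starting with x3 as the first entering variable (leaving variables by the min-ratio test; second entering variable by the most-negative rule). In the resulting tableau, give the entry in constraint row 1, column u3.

Ratio test on column x3 — row 1: 18/4 = 9/2; row 2: entry 0 ≤ 0; row 3: 2/1 = 2; row 4: entry 0 ≤ 0. Minimum is 2 at row 3 (u3 leaves); pivot element 1.
Divide row 3 by 1; eliminate column x3 from the other rows.
Second iteration: most negative z-row entry is -2 in column u4, so u4 enters.
Ratio test on column u4 — row 1: 10/9 = 10/9; row 2: entry 0 ≤ 0; row 3: entry -3 ≤ 0; row 4: 4/1 = 4. Minimum is 10/9 at row 1 (u1 leaves); pivot element 9.
Divide row 1 by 9; eliminate column u4 from the other rows.
After both pivots, the entry at constraint row 1, column u3 is -4/9.

-4/9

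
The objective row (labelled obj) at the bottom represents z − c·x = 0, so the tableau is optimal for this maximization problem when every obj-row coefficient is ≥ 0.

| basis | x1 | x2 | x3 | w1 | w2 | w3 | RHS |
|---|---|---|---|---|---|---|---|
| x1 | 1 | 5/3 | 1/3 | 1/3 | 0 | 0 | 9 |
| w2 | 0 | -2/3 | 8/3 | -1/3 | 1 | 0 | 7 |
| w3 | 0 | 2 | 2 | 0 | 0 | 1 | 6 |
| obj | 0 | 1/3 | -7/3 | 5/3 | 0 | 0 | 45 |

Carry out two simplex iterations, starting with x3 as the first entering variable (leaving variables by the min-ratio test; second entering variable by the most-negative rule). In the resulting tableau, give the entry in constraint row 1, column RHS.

38/5

Ratio test on column x3 — row 1: 9/(1/3) = 27; row 2: 7/(8/3) = 21/8; row 3: 6/2 = 3. Minimum is 21/8 at row 2 (w2 leaves); pivot element 8/3.
Divide row 2 by 8/3; eliminate column x3 from the other rows.
Second iteration: most negative obj-row entry is -1/4 in column x2, so x2 enters.
Ratio test on column x2 — row 1: (65/8)/(7/4) = 65/14; row 2: entry -1/4 ≤ 0; row 3: (3/4)/(5/2) = 3/10. Minimum is 3/10 at row 3 (w3 leaves); pivot element 5/2.
Divide row 3 by 5/2; eliminate column x2 from the other rows.
After both pivots, the entry at constraint row 1, column RHS is 38/5.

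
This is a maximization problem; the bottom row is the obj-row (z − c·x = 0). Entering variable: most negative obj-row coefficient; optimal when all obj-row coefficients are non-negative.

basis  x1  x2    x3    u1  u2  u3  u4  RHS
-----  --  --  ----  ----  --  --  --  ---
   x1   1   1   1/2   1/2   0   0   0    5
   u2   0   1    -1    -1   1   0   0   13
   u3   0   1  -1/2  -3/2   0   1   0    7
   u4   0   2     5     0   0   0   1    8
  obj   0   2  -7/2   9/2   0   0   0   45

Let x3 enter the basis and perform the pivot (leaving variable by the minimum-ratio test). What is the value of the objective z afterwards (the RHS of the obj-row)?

253/5

Ratio test on column x3 — row 1: 5/(1/2) = 10; row 2: entry -1 ≤ 0; row 3: entry -1/2 ≤ 0; row 4: 8/5 = 8/5. Minimum is 8/5 at row 4 (u4 leaves); pivot element 5.
Pivot on row 4; the obj-row RHS becomes 45 − (-7/2)·(8/5) = 253/5.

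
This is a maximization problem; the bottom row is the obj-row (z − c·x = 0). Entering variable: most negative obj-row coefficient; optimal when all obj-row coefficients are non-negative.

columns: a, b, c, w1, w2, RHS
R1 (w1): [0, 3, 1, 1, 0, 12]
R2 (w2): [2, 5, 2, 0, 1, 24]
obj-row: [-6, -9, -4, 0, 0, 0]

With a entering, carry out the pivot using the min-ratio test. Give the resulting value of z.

72

Ratio test on column a — row 1: entry 0 ≤ 0; row 2: 24/2 = 12. Minimum is 12 at row 2 (w2 leaves); pivot element 2.
Pivot on row 2; the obj-row RHS becomes 0 − (-6)·12 = 72.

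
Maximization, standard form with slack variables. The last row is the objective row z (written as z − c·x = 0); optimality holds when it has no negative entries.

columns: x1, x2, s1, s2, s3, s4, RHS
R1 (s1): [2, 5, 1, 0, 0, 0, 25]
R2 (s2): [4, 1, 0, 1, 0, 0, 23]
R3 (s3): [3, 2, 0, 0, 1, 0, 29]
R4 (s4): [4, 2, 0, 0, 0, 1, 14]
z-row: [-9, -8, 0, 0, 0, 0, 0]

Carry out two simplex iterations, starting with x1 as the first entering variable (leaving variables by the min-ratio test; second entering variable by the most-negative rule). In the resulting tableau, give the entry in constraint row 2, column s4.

-9/8

Ratio test on column x1 — row 1: 25/2 = 25/2; row 2: 23/4 = 23/4; row 3: 29/3 = 29/3; row 4: 14/4 = 7/2. Minimum is 7/2 at row 4 (s4 leaves); pivot element 4.
Divide row 4 by 4; eliminate column x1 from the other rows.
Second iteration: most negative z-row entry is -7/2 in column x2, so x2 enters.
Ratio test on column x2 — row 1: 18/4 = 9/2; row 2: entry -1 ≤ 0; row 3: (37/2)/(1/2) = 37; row 4: (7/2)/(1/2) = 7. Minimum is 9/2 at row 1 (s1 leaves); pivot element 4.
Divide row 1 by 4; eliminate column x2 from the other rows.
After both pivots, the entry at constraint row 2, column s4 is -9/8.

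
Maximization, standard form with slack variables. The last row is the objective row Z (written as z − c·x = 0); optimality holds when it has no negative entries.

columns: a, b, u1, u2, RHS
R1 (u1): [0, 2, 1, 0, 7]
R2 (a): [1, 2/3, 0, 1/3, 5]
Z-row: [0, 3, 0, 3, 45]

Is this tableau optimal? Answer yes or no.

Every Z-row coefficient is ≥ 0, so the tableau is optimal.

yes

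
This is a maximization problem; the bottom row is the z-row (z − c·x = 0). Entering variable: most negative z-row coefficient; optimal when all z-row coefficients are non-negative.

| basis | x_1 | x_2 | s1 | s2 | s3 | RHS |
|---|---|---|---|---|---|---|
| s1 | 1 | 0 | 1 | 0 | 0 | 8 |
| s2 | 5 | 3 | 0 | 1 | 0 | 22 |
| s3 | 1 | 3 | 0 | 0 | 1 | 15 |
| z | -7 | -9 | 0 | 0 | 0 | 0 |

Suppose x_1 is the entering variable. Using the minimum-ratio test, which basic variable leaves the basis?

s2

Column x_1 entries and ratios — s1: 8/1 = 8; s2: 22/5 = 22/5; s3: 15/1 = 15.
Smallest ratio is 22/5 in the row of s2, so s2 leaves.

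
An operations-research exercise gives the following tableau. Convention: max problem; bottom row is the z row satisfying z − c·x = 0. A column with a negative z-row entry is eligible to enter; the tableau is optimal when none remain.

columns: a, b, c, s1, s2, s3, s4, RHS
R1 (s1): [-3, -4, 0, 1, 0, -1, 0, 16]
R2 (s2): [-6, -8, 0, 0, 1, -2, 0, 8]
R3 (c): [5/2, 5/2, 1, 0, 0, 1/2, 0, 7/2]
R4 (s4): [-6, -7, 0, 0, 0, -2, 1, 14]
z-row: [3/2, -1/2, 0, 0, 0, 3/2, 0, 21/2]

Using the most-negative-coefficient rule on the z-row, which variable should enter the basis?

Negative z-row entries: b: -1/2.
The most negative is -1/2 in column b, so b enters.

b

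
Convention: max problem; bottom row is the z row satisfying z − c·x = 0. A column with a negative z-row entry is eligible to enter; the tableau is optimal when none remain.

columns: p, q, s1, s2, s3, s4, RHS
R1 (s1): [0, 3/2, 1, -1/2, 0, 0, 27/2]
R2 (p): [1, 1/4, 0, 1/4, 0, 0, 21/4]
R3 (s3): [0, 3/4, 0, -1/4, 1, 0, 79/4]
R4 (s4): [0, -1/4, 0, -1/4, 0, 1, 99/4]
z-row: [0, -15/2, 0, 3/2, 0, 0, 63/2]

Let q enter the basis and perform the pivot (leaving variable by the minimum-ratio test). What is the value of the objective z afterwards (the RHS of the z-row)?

Ratio test on column q — row 1: (27/2)/(3/2) = 9; row 2: (21/4)/(1/4) = 21; row 3: (79/4)/(3/4) = 79/3; row 4: entry -1/4 ≤ 0. Minimum is 9 at row 1 (s1 leaves); pivot element 3/2.
Pivot on row 1; the z-row RHS becomes 63/2 − (-15/2)·9 = 99.

99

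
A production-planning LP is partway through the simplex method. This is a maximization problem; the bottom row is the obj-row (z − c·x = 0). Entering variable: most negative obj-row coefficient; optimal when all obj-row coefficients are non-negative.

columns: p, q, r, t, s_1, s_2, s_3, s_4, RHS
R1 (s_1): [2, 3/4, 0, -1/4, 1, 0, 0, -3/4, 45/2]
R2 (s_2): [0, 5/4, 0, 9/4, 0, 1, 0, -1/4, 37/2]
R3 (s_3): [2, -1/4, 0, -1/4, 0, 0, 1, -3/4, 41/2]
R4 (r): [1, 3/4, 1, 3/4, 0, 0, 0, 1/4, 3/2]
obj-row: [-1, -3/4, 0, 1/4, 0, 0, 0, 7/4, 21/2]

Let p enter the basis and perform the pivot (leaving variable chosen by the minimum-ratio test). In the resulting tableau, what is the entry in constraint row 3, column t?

-7/4

Ratio test on column p — row 1: (45/2)/2 = 45/4; row 2: entry 0 ≤ 0; row 3: (41/2)/2 = 41/4; row 4: (3/2)/1 = 3/2. Minimum is 3/2 at row 4 (r leaves); pivot element 1.
Divide row 4 by 1; eliminate column p from the other rows.
Row 3 update in column t: -1/4 − 2·(3/4) = -7/4.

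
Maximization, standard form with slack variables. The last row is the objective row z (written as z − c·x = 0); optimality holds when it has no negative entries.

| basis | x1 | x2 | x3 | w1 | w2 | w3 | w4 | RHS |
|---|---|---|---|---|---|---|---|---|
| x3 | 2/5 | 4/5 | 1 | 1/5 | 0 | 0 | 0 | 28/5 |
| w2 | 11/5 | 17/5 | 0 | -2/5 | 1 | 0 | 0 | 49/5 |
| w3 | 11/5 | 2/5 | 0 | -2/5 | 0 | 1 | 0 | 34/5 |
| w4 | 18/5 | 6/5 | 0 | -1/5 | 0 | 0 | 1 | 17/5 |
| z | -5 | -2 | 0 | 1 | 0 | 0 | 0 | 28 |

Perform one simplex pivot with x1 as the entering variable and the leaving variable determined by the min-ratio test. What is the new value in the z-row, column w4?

Ratio test on column x1 — row 1: (28/5)/(2/5) = 14; row 2: (49/5)/(11/5) = 49/11; row 3: (34/5)/(11/5) = 34/11; row 4: (17/5)/(18/5) = 17/18. Minimum is 17/18 at row 4 (w4 leaves); pivot element 18/5.
Divide row 4 by 18/5; eliminate column x1 from the other rows.
z-row update in column w4: 0 − (-5)·(5/18) = 25/18.

25/18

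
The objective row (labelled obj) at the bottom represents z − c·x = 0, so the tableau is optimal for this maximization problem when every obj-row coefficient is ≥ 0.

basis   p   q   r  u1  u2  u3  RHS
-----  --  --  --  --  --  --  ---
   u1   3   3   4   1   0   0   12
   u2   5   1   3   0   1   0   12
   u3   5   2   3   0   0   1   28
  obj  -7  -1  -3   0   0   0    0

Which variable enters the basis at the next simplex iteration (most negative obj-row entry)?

p

Negative obj-row entries: p: -7, q: -1, r: -3.
The most negative is -7 in column p, so p enters.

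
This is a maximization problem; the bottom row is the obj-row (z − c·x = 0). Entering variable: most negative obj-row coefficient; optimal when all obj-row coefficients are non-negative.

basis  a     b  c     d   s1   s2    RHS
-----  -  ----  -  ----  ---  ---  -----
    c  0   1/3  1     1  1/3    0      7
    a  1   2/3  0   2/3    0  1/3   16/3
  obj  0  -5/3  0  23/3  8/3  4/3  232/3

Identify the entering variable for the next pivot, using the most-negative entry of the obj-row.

Negative obj-row entries: b: -5/3.
The most negative is -5/3 in column b, so b enters.

b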